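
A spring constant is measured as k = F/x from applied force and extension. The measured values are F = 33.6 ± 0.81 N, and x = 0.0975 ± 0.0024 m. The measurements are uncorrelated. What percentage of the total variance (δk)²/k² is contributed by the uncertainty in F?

49.0%

(δk/k)² = (1·δF/F)² + (-1·δx/x)²
  F term: (1×0.0241)² = 0.000581
  x term: (-1×0.0246)² = 0.000606
Total = 0.00119. Share from F = 0.000581/0.00119 = 0.490.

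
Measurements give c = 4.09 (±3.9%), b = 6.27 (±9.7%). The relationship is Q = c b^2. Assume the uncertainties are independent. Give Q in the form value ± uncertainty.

Products/powers → add relative errors in quadrature, weighted by exponent:
  (1·δc/c)² = (1×0.0390)² = 0.00152;  (2·δb/b)² = (2×0.0970)² = 0.0376
δQ/Q = √(0.0392) = 0.198
Q = 161, so δQ = 0.198 × 161 = 31.8.

161 ± 31.8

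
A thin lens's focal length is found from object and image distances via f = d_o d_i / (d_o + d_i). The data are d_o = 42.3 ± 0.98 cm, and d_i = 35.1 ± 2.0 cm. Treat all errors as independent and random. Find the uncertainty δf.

∂f/∂d_o = (d_i/(d_o+d_i))² = 0.206;  ∂f/∂d_i = (d_o/(d_o+d_i))² = 0.299
δf = √((∂f/∂d_o · δd_o)² + (∂f/∂d_i · δd_i)²) = √(0.0406 + 0.357) = 0.630 cm

0.630 cm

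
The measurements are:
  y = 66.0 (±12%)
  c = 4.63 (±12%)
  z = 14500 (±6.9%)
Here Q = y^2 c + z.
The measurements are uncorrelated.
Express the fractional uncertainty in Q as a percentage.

Let p = y^2·c = 20200. δp/p = √((2·δy/y)² + (1·δc/c)²) = √(0.0576 + 0.0144) = 0.268, so δp = 5410.
Q = p + z: δQ = √(δp² + δz²) = √(2.93e+07 + 1e+06) = 5500
Q = 34700, so δQ/Q = 5500/34700 = 0.159.

15.9%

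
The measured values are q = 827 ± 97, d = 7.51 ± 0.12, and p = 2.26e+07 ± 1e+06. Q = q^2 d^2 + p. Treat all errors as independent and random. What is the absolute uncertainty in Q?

9.19e+06

Let w = q^2·d^2 = 3.86e+07. δw/w = √((2·δq/q)² + (2·δd/d)²) = √(0.0550 + 0.00102) = 0.237, so δw = 9.13e+06.
Q = w + p: δQ = √(δw² + δp²) = √(8.34e+13 + 1e+12) = 9.19e+06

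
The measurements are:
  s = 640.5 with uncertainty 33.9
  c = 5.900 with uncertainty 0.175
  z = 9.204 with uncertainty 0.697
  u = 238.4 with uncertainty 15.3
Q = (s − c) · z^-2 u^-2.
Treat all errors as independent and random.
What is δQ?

Let w = s − c = 634.6. δw = √(δs² + δc²) = √(1150 + 0.0306) = 33.9, so δw/w = 0.0534.
Q is then a monomial in w, z, u:
δQ/Q = √((δw/w)² + (-2·δz/z)² + (-2·δu/u)²) = √(0.00285 + 0.0229 + 0.0165) = 0.206
Q = 0.0001318, so δQ = 0.206 × 0.0001318 = 2.71e-05.

2.71e-05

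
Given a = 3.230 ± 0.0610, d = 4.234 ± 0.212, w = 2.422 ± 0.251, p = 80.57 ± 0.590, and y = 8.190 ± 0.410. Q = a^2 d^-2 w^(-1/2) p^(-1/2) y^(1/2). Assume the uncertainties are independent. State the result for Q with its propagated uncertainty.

Since Q is a product/quotient, work with relative uncertainties:
  (2·δa/a)² = (2×0.0189)² = 0.00143;  (-2·δd/d)² = (-2×0.0501)² = 0.0100;  (−½·δw/w)² = (-0.5×0.104)² = 0.00268;  (−½·δp/p)² = (-0.5×0.00732)² = 1.34e-05;  (½·δy/y)² = (0.5×0.0501)² = 0.000627
δQ/Q = √(0.0148) = 0.122
Q = 0.1192, so δQ = 0.122 × 0.1192 = 0.0145.

0.1192 ± 0.0145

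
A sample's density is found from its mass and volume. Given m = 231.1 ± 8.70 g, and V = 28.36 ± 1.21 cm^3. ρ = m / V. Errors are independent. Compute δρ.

0.464 g/cm^3

Each factor contributes (exponent × relative error)² to (δρ/ρ)²:
  (1·δm/m)² = (1×0.0376)² = 0.00142;  (-1·δV/V)² = (-1×0.0427)² = 0.00182
δρ/ρ = √(0.00324) = 0.0569
ρ = 8.149 g/cm^3, so δρ = 0.0569 × 8.149 = 0.464 g/cm^3.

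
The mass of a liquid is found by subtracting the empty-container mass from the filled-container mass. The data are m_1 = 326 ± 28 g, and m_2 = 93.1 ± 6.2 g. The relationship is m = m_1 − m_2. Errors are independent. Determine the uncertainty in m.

28.7 g

m is a linear combination, so absolute uncertainties add in quadrature:
  (δm_1)² = 784;  (δm_2)² = 38.4
δm = √(822) = 28.7 g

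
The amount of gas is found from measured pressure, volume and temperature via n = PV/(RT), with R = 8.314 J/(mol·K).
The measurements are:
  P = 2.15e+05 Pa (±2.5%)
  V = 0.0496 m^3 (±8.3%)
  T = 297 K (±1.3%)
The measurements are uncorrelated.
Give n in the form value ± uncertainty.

4.32 ± 0.379 mol

Since n is a product/quotient, work with relative uncertainties:
  (1·δP/P)² = (1×0.0250)² = 0.000625;  (1·δV/V)² = (1×0.0830)² = 0.00689;  (-1·δT/T)² = (-1×0.0130)² = 0.000169
δn/n = √(0.00768) = 0.0877
n = 4.32 mol, so δn = 0.0877 × 4.32 = 0.379 mol.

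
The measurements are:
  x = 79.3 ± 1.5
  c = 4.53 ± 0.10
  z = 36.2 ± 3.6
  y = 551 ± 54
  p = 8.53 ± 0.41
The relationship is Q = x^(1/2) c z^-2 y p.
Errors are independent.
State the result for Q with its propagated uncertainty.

Products/powers → add relative errors in quadrature, weighted by exponent:
  (½·δx/x)² = (0.5×0.0189)² = 8.94e-05;  (1·δc/c)² = (1×0.0221)² = 0.000487;  (-2·δz/z)² = (-2×0.0994)² = 0.0396;  (1·δy/y)² = (1×0.0980)² = 0.00960;  (1·δp/p)² = (1×0.0481)² = 0.00231
δQ/Q = √(0.0521) = 0.228
Q = 145, so δQ = 0.228 × 145 = 33.0.

145 ± 33.0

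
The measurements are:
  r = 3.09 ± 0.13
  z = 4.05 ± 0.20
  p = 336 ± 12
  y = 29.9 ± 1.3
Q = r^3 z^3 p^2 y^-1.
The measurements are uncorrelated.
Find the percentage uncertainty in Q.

21.2%

Q is a product of powers, so relative uncertainties combine in quadrature:
  (3·δr/r)² = (3×0.0421)² = 0.0159;  (3·δz/z)² = (3×0.0494)² = 0.0219;  (2·δp/p)² = (2×0.0357)² = 0.00510;  (-1·δy/y)² = (-1×0.0435)² = 0.00189
δQ/Q = √(0.0449) = 0.212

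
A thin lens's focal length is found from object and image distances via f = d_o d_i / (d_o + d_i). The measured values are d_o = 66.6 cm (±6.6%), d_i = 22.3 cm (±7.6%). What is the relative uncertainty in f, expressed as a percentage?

5.93%

∂f/∂d_o = (d_i/(d_o+d_i))² = 0.0629;  ∂f/∂d_i = (d_o/(d_o+d_i))² = 0.561
δf = √((∂f/∂d_o · δd_o)² + (∂f/∂d_i · δd_i)²) = √(0.0765 + 0.905) = 0.991 cm
f = 16.7 cm, so δf/f = 0.991/16.7 = 0.0593.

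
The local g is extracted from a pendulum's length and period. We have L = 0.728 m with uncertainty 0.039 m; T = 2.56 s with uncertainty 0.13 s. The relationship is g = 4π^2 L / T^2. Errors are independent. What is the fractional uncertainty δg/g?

0.115

g is a product of powers, so relative uncertainties combine in quadrature:
  (1·δL/L)² = (1×0.0536)² = 0.00287;  (-2·δT/T)² = (-2×0.0508)² = 0.0103
δg/g = √(0.0132) = 0.115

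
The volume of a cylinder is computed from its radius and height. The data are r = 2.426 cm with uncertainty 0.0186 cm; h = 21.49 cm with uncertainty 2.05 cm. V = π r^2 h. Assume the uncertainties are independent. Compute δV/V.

0.0966

V is a product of powers, so relative uncertainties combine in quadrature:
  (2·δr/r)² = (2×0.00767)² = 0.000235;  (1·δh/h)² = (1×0.0954)² = 0.00910
δV/V = √(0.00933) = 0.0966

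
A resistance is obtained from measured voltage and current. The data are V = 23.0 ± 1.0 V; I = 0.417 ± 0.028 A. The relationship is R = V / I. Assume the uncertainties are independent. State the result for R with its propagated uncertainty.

Relative error in a monomial: (δR/R)² = Σ (nᵢ · δxᵢ/xᵢ)².
  (1·δV/V)² = (1×0.0435)² = 0.00189;  (-1·δI/I)² = (-1×0.0671)² = 0.00451
δR/R = √(0.00640) = 0.0800
R = 55.2 Ω, so δR = 0.0800 × 55.2 = 4.41 Ω.

55.2 ± 4.41 Ω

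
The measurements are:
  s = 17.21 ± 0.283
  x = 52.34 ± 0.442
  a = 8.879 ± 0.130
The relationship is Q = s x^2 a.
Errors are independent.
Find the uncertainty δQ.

Q is a product of powers, so relative uncertainties combine in quadrature:
  (1·δs/s)² = (1×0.0164)² = 0.000270;  (2·δx/x)² = (2×0.00844)² = 0.000285;  (1·δa/a)² = (1×0.0146)² = 0.000214
δQ/Q = √(0.000770) = 0.0277
Q = 418600, so δQ = 0.0277 × 418600 = 11600.

11600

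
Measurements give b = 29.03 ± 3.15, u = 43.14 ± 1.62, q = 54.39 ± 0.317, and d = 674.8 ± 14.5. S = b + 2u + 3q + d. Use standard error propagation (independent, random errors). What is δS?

15.2

S is a linear combination, so absolute uncertainties add in quadrature:
  (δb)² = 9.92;  (2·δu)² = 10.5;  (3·δq)² = 0.904;  (δd)² = 210
δS = √(232) = 15.2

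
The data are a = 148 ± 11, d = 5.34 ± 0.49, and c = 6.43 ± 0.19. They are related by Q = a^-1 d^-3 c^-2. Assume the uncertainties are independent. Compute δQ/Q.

0.291

Each factor contributes (exponent × relative error)² to (δQ/Q)²:
  (-1·δa/a)² = (-1×0.0743)² = 0.00552;  (-3·δd/d)² = (-3×0.0918)² = 0.0758;  (-2·δc/c)² = (-2×0.0295)² = 0.00349
δQ/Q = √(0.0848) = 0.291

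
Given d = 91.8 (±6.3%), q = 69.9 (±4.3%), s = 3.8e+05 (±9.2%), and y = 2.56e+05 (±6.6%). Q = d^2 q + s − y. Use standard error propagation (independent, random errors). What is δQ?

Let p = d^2·q = 5.89e+05. δp/p = √((2·δd/d)² + (1·δq/q)²) = √(0.0159 + 0.00185) = 0.133, so δp = 78400.
Q = p + s − y: δQ = √(δp² + δs² + δy²) = √(6.15e+09 + 1.22e+09 + 2.85e+08) = 87500

87500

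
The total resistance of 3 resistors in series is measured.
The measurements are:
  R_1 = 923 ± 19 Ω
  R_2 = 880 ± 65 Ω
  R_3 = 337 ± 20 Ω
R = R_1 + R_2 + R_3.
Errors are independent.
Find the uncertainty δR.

70.6 Ω

Sums and differences: (δR)² = Σ (cᵢ δxᵢ)².
  (δR_1)² = 361;  (δR_2)² = 4220;  (δR_3)² = 400
δR = √(4990) = 70.6 Ω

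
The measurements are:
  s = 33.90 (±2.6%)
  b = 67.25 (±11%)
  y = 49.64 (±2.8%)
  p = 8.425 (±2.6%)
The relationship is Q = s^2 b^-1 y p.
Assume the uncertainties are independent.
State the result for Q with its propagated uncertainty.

7147 ± 911

Products/powers → add relative errors in quadrature, weighted by exponent:
  (2·δs/s)² = (2×0.0260)² = 0.00270;  (-1·δb/b)² = (-1×0.110)² = 0.0121;  (1·δy/y)² = (1×0.0280)² = 0.000784;  (1·δp/p)² = (1×0.0260)² = 0.000676
δQ/Q = √(0.0163) = 0.128
Q = 7147, so δQ = 0.128 × 7147 = 911.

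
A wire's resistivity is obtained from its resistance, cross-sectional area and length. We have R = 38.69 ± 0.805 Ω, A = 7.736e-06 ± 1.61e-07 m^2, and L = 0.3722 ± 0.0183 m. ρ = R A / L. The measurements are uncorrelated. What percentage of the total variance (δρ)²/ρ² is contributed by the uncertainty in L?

(δρ/ρ)² = (1·δR/R)² + (1·δA/A)² + (-1·δL/L)²
  R term: (1×0.0208)² = 0.000433
  A term: (1×0.0208)² = 0.000433
  L term: (-1×0.0492)² = 0.00242
Total = 0.00328. Share from L = 0.00242/0.00328 = 0.736.

73.6%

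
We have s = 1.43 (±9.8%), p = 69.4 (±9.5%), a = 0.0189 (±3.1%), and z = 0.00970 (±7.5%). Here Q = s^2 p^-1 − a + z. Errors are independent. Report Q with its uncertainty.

Let w = s^2·p^-1 = 0.0295. δw/w = √((2·δs/s)² + (-1·δp/p)²) = √(0.0384 + 0.00903) = 0.218, so δw = 0.00642.
Q = w − a + z: δQ = √(δw² + δa² + δz²) = √(4.12e-05 + 3.43e-07 + 5.29e-07) = 0.00649
Q = 0.0203.

0.0203 ± 0.00649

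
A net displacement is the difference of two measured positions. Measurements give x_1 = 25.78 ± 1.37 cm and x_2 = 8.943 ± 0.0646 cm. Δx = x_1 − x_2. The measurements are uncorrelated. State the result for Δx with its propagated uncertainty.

16.84 ± 1.37 cm

Absolute uncertainties add in quadrature for a linear combination:
  (δx_1)² = 1.88;  (δx_2)² = 0.00417
δΔx = √(1.88) = 1.37 cm
Δx = 16.84 cm.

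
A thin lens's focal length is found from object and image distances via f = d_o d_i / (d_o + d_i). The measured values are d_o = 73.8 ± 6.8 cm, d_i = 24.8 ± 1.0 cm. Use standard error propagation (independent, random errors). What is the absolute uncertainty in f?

0.706 cm

∂f/∂d_o = (d_i/(d_o+d_i))² = 0.0633;  ∂f/∂d_i = (d_o/(d_o+d_i))² = 0.560
δf = √((∂f/∂d_o · δd_o)² + (∂f/∂d_i · δd_i)²) = √(0.185 + 0.314) = 0.706 cm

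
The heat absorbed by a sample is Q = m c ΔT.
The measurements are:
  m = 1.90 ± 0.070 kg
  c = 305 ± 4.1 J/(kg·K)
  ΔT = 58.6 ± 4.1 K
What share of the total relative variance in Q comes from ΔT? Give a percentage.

76.1%

(δQ/Q)² = (1·δm/m)² + (1·δc/c)² + (1·δΔT/ΔT)²
  m term: (1×0.0368)² = 0.00136
  c term: (1×0.0134)² = 0.000181
  ΔT term: (1×0.0700)² = 0.00490
Total = 0.00643. Share from ΔT = 0.00490/0.00643 = 0.761.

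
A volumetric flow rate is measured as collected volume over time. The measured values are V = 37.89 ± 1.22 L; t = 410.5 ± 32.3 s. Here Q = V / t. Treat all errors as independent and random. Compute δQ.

Relative error in a monomial: (δQ/Q)² = Σ (nᵢ · δxᵢ/xᵢ)².
  (1·δV/V)² = (1×0.0322)² = 0.00104;  (-1·δt/t)² = (-1×0.0787)² = 0.00619
δQ/Q = √(0.00723) = 0.0850
Q = 0.09230 L/s, so δQ = 0.0850 × 0.09230 = 0.00785 L/s.

0.00785 L/s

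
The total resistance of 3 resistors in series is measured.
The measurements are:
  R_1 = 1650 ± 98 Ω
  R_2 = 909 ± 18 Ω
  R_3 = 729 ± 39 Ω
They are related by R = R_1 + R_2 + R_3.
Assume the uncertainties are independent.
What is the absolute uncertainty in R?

Each term contributes (cᵢ δxᵢ)² to (δR)²:
  (δR_1)² = 9600;  (δR_2)² = 324;  (δR_3)² = 1520
δR = √(11400) = 107 Ω

107 Ω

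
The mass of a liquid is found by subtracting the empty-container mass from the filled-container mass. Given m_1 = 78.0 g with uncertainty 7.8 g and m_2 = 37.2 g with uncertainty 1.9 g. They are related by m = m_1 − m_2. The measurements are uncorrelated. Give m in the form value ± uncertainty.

40.8 ± 8.03 g

For a sum/difference, combine absolute errors in quadrature:
  (δm_1)² = 60.8;  (δm_2)² = 3.61
δm = √(64.5) = 8.03 g
m = 40.8 g.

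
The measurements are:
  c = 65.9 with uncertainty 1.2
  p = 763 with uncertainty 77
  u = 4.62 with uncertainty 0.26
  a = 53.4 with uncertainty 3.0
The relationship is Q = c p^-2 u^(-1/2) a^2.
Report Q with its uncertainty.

0.150 ± 0.0351

Relative error in a monomial: (δQ/Q)² = Σ (nᵢ · δxᵢ/xᵢ)².
  (1·δc/c)² = (1×0.0182)² = 0.000332;  (-2·δp/p)² = (-2×0.101)² = 0.0407;  (−½·δu/u)² = (-0.5×0.0563)² = 0.000792;  (2·δa/a)² = (2×0.0562)² = 0.0126
δQ/Q = √(0.0545) = 0.233
Q = 0.150, so δQ = 0.233 × 0.150 = 0.0351.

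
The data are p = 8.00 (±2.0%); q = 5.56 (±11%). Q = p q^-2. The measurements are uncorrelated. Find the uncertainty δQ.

0.0572

Since Q is a product/quotient, work with relative uncertainties:
  (1·δp/p)² = (1×0.0200)² = 0.000400;  (-2·δq/q)² = (-2×0.110)² = 0.0484
δQ/Q = √(0.0488) = 0.221
Q = 0.259, so δQ = 0.221 × 0.259 = 0.0572.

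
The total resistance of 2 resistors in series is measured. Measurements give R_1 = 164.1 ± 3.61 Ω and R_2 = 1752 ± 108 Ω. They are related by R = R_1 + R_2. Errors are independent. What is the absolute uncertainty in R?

Each term contributes (cᵢ δxᵢ)² to (δR)²:
  (δR_1)² = 13.0;  (δR_2)² = 11700
δR = √(11700) = 108 Ω

108 Ω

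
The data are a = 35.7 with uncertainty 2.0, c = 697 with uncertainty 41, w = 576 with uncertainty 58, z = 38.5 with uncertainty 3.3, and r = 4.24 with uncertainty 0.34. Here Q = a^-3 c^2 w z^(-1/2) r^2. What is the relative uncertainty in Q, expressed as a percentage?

28.2%

Products/powers → add relative errors in quadrature, weighted by exponent:
  (-3·δa/a)² = (-3×0.0560)² = 0.0282;  (2·δc/c)² = (2×0.0588)² = 0.0138;  (1·δw/w)² = (1×0.101)² = 0.0101;  (−½·δz/z)² = (-0.5×0.0857)² = 0.00184;  (2·δr/r)² = (2×0.0802)² = 0.0257
δQ/Q = √(0.0798) = 0.282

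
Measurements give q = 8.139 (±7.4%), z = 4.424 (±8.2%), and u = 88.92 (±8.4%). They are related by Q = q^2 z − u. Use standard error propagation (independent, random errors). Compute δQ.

Let p = q^2·z = 293.1. δp/p = √((2·δq/q)² + (1·δz/z)²) = √(0.0219 + 0.00672) = 0.169, so δp = 49.6.
Q = p − u: δQ = √(δp² + δu²) = √(2460 + 55.8) = 50.1

50.1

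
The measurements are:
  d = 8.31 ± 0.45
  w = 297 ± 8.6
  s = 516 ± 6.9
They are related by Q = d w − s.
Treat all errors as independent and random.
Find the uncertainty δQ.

152

Let p = d·w = 2470. δp/p = √((1·δd/d)² + (1·δw/w)²) = √(0.00293 + 0.000838) = 0.0614, so δp = 152.
Q = p − s: δQ = √(δp² + δs²) = √(23000 + 47.6) = 152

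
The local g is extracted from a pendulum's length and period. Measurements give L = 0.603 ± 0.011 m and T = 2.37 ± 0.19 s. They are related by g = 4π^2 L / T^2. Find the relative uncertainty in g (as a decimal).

0.161

Relative error in a monomial: (δg/g)² = Σ (nᵢ · δxᵢ/xᵢ)².
  (1·δL/L)² = (1×0.0182)² = 0.000333;  (-2·δT/T)² = (-2×0.0802)² = 0.0257
δg/g = √(0.0260) = 0.161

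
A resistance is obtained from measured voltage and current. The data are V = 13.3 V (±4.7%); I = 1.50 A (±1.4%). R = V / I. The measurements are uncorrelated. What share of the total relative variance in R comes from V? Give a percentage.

91.9%

(δR/R)² = (1·δV/V)² + (-1·δI/I)²
  V term: (1×0.0470)² = 0.00221
  I term: (-1×0.0140)² = 0.000196
Total = 0.00241. Share from V = 0.00221/0.00241 = 0.919.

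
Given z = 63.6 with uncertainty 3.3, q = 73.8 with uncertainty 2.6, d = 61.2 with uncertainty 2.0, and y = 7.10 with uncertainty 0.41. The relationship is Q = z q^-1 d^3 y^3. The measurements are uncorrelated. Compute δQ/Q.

0.209

Relative error in a monomial: (δQ/Q)² = Σ (nᵢ · δxᵢ/xᵢ)².
  (1·δz/z)² = (1×0.0519)² = 0.00269;  (-1·δq/q)² = (-1×0.0352)² = 0.00124;  (3·δd/d)² = (3×0.0327)² = 0.00961;  (3·δy/y)² = (3×0.0577)² = 0.0300
δQ/Q = √(0.0436) = 0.209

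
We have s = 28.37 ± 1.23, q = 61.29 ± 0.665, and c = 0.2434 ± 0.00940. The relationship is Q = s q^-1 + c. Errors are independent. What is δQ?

Let p = s·q^-1 = 0.4629. δp/p = √((1·δs/s)² + (-1·δq/q)²) = √(0.00188 + 0.000118) = 0.0447, so δp = 0.0207.
Q = p + c: δQ = √(δp² + δc²) = √(0.000428 + 8.84e-05) = 0.0227

0.0227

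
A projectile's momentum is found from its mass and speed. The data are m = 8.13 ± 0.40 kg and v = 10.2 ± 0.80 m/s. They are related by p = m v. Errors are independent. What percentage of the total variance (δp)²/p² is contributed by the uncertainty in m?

(δp/p)² = (1·δm/m)² + (1·δv/v)²
  m term: (1×0.0492)² = 0.00242
  v term: (1×0.0784)² = 0.00615
Total = 0.00857. Share from m = 0.00242/0.00857 = 0.282.

28.2%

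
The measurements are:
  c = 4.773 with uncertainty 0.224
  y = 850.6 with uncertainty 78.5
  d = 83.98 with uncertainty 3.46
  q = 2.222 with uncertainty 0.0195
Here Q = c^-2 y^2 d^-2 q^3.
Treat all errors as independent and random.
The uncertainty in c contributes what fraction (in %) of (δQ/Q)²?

(δQ/Q)² = (-2·δc/c)² + (2·δy/y)² + (-2·δd/d)² + (3·δq/q)²
  c term: (-2×0.0469)² = 0.00881
  y term: (2×0.0923)² = 0.0341
  d term: (-2×0.0412)² = 0.00679
  q term: (3×0.00878)² = 0.000693
Total = 0.0504. Share from c = 0.00881/0.0504 = 0.175.

17.5%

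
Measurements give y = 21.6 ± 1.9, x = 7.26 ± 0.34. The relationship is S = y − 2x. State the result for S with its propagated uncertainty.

7.08 ± 2.02

Sums and differences: (δS)² = Σ (cᵢ δxᵢ)².
  (δy)² = 3.61;  (2·δx)² = 0.462
δS = √(4.07) = 2.02
S = 7.08.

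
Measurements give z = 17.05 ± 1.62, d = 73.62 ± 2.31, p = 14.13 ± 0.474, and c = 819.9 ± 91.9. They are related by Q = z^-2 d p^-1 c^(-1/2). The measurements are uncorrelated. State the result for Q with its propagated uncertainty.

0.0006259 ± 0.000127

Relative error in a monomial: (δQ/Q)² = Σ (nᵢ · δxᵢ/xᵢ)².
  (-2·δz/z)² = (-2×0.0950)² = 0.0361;  (1·δd/d)² = (1×0.0314)² = 0.000985;  (-1·δp/p)² = (-1×0.0335)² = 0.00113;  (−½·δc/c)² = (-0.5×0.112)² = 0.00314
δQ/Q = √(0.0414) = 0.203
Q = 0.0006259, so δQ = 0.203 × 0.0006259 = 0.000127.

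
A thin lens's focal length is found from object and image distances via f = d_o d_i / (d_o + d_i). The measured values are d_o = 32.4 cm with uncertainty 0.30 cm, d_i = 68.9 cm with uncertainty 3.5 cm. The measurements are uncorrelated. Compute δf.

0.384 cm

∂f/∂d_o = (d_i/(d_o+d_i))² = 0.463;  ∂f/∂d_i = (d_o/(d_o+d_i))² = 0.102
δf = √((∂f/∂d_o · δd_o)² + (∂f/∂d_i · δd_i)²) = √(0.0193 + 0.128) = 0.384 cm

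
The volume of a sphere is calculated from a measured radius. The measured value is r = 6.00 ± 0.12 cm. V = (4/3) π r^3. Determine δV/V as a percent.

V is a product of powers, so relative uncertainties combine in quadrature:
  (3·δr/r)² = (3×0.0200)² = 0.00360
δV/V = √(0.00360) = 0.0600

6.00%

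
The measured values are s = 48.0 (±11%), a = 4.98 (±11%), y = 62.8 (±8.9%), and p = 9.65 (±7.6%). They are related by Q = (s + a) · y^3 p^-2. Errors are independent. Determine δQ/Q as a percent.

Let u = s + a = 53.0. δu = √(δs² + δa²) = √(27.9 + 0.300) = 5.31, so δu/u = 0.100.
Q is then a monomial in u, y, p:
δQ/Q = √((δu/u)² + (3·δy/y)² + (-2·δp/p)²) = √(0.0100 + 0.0713 + 0.0231) = 0.323

32.3%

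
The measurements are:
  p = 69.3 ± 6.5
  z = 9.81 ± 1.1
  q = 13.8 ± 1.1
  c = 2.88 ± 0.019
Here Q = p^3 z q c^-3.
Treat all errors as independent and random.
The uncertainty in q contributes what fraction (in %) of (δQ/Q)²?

(δQ/Q)² = (3·δp/p)² + (1·δz/z)² + (1·δq/q)² + (-3·δc/c)²
  p term: (3×0.0938)² = 0.0792
  z term: (1×0.112)² = 0.0126
  q term: (1×0.0797)² = 0.00635
  c term: (-3×0.00660)² = 0.000392
Total = 0.0985. Share from q = 0.00635/0.0985 = 0.0645.

6.45%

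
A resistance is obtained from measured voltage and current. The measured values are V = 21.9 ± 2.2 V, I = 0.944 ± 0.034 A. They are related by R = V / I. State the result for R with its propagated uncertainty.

23.2 ± 2.48 Ω

R is a product of powers, so relative uncertainties combine in quadrature:
  (1·δV/V)² = (1×0.100)² = 0.0101;  (-1·δI/I)² = (-1×0.0360)² = 0.00130
δR/R = √(0.0114) = 0.107
R = 23.2 Ω, so δR = 0.107 × 23.2 = 2.48 Ω.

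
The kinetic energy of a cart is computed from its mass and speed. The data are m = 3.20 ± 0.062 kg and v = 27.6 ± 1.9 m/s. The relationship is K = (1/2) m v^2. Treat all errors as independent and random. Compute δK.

169 J

Each factor contributes (exponent × relative error)² to (δK/K)²:
  (1·δm/m)² = (1×0.0194)² = 0.000375;  (2·δv/v)² = (2×0.0688)² = 0.0190
δK/K = √(0.0193) = 0.139
K = 1220 J, so δK = 0.139 × 1220 = 169 J.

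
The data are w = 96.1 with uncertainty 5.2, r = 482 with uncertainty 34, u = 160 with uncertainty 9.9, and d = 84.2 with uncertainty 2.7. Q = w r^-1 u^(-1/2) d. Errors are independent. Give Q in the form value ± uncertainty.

Products/powers → add relative errors in quadrature, weighted by exponent:
  (1·δw/w)² = (1×0.0541)² = 0.00293;  (-1·δr/r)² = (-1×0.0705)² = 0.00498;  (−½·δu/u)² = (-0.5×0.0619)² = 0.000957;  (1·δd/d)² = (1×0.0321)² = 0.00103
δQ/Q = √(0.00989) = 0.0994
Q = 1.33, so δQ = 0.0994 × 1.33 = 0.132.

1.33 ± 0.132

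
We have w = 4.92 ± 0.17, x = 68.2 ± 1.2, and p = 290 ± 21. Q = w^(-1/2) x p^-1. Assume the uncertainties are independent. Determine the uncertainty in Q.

Products/powers → add relative errors in quadrature, weighted by exponent:
  (−½·δw/w)² = (-0.5×0.0346)² = 0.000298;  (1·δx/x)² = (1×0.0176)² = 0.000310;  (-1·δp/p)² = (-1×0.0724)² = 0.00524
δQ/Q = √(0.00585) = 0.0765
Q = 0.106, so δQ = 0.0765 × 0.106 = 0.00811.

0.00811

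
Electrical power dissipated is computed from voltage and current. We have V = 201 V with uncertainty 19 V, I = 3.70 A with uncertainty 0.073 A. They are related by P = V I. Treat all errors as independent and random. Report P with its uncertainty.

Relative error in a monomial: (δP/P)² = Σ (nᵢ · δxᵢ/xᵢ)².
  (1·δV/V)² = (1×0.0945)² = 0.00894;  (1·δI/I)² = (1×0.0197)² = 0.000389
δP/P = √(0.00932) = 0.0966
P = 744 W, so δP = 0.0966 × 744 = 71.8 W.

744 ± 71.8 W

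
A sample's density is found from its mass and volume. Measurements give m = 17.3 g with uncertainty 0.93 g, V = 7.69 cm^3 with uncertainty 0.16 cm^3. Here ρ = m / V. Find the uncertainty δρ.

0.130 g/cm^3

Relative error in a monomial: (δρ/ρ)² = Σ (nᵢ · δxᵢ/xᵢ)².
  (1·δm/m)² = (1×0.0538)² = 0.00289;  (-1·δV/V)² = (-1×0.0208)² = 0.000433
δρ/ρ = √(0.00332) = 0.0576
ρ = 2.25 g/cm^3, so δρ = 0.0576 × 2.25 = 0.130 g/cm^3.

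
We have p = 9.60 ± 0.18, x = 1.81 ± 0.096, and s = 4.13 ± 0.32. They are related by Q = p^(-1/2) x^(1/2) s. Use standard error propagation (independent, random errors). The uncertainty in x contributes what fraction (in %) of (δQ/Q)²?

(δQ/Q)² = (−½·δp/p)² + (½·δx/x)² + (1·δs/s)²
  p term: (-0.5×0.0187)² = 8.79e-05
  x term: (0.5×0.0530)² = 0.000703
  s term: (1×0.0775)² = 0.00600
Total = 0.00679. Share from x = 0.000703/0.00679 = 0.104.

10.4%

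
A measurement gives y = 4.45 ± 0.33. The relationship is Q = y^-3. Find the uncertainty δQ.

0.00252

Q is a product of powers, so relative uncertainties combine in quadrature:
  (-3·δy/y)² = (-3×0.0742)² = 0.0495
δQ/Q = √(0.0495) = 0.222
Q = 0.0113, so δQ = 0.222 × 0.0113 = 0.00252.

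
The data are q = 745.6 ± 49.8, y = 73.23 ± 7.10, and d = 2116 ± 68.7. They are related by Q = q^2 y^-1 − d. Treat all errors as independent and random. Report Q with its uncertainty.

Let p = q^2·y^-1 = 7591. δp/p = √((2·δq/q)² + (-1·δy/y)²) = √(0.0178 + 0.00940) = 0.165, so δp = 1250.
Q = p − d: δQ = √(δp² + δd²) = √(1.57e+06 + 4720) = 1250
Q = 5475.

5475 ± 1250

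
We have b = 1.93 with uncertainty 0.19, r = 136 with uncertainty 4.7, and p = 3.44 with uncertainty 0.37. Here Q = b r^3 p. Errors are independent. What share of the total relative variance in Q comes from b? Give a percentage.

30.3%

(δQ/Q)² = (1·δb/b)² + (3·δr/r)² + (1·δp/p)²
  b term: (1×0.0984)² = 0.00969
  r term: (3×0.0346)² = 0.0107
  p term: (1×0.108)² = 0.0116
Total = 0.0320. Share from b = 0.00969/0.0320 = 0.303.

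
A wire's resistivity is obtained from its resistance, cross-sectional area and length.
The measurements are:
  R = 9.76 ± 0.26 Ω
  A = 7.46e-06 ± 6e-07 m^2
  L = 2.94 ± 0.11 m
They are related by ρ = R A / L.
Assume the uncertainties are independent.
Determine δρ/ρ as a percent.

Relative error in a monomial: (δρ/ρ)² = Σ (nᵢ · δxᵢ/xᵢ)².
  (1·δR/R)² = (1×0.0266)² = 0.000710;  (1·δA/A)² = (1×0.0804)² = 0.00647;  (-1·δL/L)² = (-1×0.0374)² = 0.00140
δρ/ρ = √(0.00858) = 0.0926

9.26%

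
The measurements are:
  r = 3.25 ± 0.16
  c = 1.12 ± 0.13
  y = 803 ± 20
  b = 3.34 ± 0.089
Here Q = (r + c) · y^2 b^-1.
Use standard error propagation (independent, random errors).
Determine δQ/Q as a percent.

7.36%

Let u = r + c = 4.37. δu = √(δr² + δc²) = √(0.0256 + 0.0169) = 0.206, so δu/u = 0.0472.
Q is then a monomial in u, y, b:
δQ/Q = √((δu/u)² + (2·δy/y)² + (-1·δb/b)²) = √(0.00223 + 0.00248 + 0.000710) = 0.0736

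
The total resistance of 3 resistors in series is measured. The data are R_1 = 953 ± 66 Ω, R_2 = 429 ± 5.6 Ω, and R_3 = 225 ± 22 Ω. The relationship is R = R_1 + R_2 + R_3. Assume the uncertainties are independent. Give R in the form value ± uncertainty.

1610 ± 69.8 Ω

R is a linear combination, so absolute uncertainties add in quadrature:
  (δR_1)² = 4360;  (δR_2)² = 31.4;  (δR_3)² = 484
δR = √(4870) = 69.8 Ω
R = 1610 Ω.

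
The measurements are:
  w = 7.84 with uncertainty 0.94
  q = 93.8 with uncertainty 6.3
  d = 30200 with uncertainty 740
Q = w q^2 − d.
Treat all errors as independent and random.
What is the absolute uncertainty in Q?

12400

Let p = w·q^2 = 69000. δp/p = √((1·δw/w)² + (2·δq/q)²) = √(0.0144 + 0.0180) = 0.180, so δp = 12400.
Q = p − d: δQ = √(δp² + δd²) = √(1.54e+08 + 5.48e+05) = 12400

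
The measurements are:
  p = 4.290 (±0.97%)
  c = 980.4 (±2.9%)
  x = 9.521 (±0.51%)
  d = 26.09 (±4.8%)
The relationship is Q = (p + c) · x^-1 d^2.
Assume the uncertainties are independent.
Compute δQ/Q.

0.100

Let u = p + c = 984.7. δu = √(δp² + δc²) = √(0.00173 + 808) = 28.4, so δu/u = 0.0289.
Q is then a monomial in u, x, d:
δQ/Q = √((δu/u)² + (-1·δx/x)² + (2·δd/d)²) = √(0.000834 + 2.6e-05 + 0.00922) = 0.100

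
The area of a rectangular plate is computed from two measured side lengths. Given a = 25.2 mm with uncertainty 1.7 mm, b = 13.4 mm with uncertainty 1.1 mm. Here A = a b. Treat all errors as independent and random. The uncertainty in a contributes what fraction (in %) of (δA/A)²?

(δA/A)² = (1·δa/a)² + (1·δb/b)²
  a term: (1×0.0675)² = 0.00455
  b term: (1×0.0821)² = 0.00674
Total = 0.0113. Share from a = 0.00455/0.0113 = 0.403.

40.3%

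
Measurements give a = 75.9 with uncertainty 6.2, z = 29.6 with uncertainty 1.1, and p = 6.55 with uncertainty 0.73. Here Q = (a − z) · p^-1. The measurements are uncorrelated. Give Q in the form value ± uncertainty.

7.07 ± 1.24

Let u = a − z = 46.3. δu = √(δa² + δz²) = √(38.4 + 1.21) = 6.30, so δu/u = 0.136.
Q is then a monomial in u, p:
δQ/Q = √((δu/u)² + (-1·δp/p)²) = √(0.0185 + 0.0124) = 0.176
Q = 7.07, so δQ = 0.176 × 7.07 = 1.24.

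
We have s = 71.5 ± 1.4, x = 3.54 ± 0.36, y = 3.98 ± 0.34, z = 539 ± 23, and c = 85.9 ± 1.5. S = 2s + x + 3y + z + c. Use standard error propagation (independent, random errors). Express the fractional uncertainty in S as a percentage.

For a sum/difference, combine absolute errors in quadrature:
  (2·δs)² = 7.84;  (δx)² = 0.130;  (3·δy)² = 1.04;  (δz)² = 529;  (δc)² = 2.25
δS = √(540) = 23.2
S = 783, so δS/S = 23.2/783 = 0.0297.

2.97%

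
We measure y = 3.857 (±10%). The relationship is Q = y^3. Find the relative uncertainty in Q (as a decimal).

0.300

Q is a product of powers, so relative uncertainties combine in quadrature:
  (3·δy/y)² = (3×0.100)² = 0.0900
δQ/Q = √(0.0900) = 0.300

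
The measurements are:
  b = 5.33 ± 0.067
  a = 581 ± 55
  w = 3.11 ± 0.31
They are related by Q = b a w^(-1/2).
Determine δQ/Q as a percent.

Relative error in a monomial: (δQ/Q)² = Σ (nᵢ · δxᵢ/xᵢ)².
  (1·δb/b)² = (1×0.0126)² = 0.000158;  (1·δa/a)² = (1×0.0947)² = 0.00896;  (−½·δw/w)² = (-0.5×0.0997)² = 0.00248
δQ/Q = √(0.0116) = 0.108

10.8%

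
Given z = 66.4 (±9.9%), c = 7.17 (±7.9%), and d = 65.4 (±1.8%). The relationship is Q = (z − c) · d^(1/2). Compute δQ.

Let u = z − c = 59.2. δu = √(δz² + δc²) = √(43.2 + 0.321) = 6.60, so δu/u = 0.111.
Q is then a monomial in u, d:
δQ/Q = √((δu/u)² + (½·δd/d)²) = √(0.0124 + 8.1e-05) = 0.112
Q = 479, so δQ = 0.112 × 479 = 53.5.

53.5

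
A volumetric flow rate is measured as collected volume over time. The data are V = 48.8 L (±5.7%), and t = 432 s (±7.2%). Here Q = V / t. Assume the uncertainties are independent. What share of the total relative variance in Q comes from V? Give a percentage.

38.5%

(δQ/Q)² = (1·δV/V)² + (-1·δt/t)²
  V term: (1×0.0570)² = 0.00325
  t term: (-1×0.0720)² = 0.00518
Total = 0.00843. Share from V = 0.00325/0.00843 = 0.385.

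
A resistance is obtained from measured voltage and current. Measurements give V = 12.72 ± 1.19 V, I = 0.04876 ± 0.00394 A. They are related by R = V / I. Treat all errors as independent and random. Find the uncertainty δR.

Since R is a product/quotient, work with relative uncertainties:
  (1·δV/V)² = (1×0.0936)² = 0.00875;  (-1·δI/I)² = (-1×0.0808)² = 0.00653
δR/R = √(0.0153) = 0.124
R = 260.9 Ω, so δR = 0.124 × 260.9 = 32.2 Ω.

32.2 Ω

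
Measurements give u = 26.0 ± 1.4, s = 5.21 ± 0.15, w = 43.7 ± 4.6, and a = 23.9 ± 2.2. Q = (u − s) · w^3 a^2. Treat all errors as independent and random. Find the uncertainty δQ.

3.68e+08

Let h = u − s = 20.8. δh = √(δu² + δs²) = √(1.96 + 0.0225) = 1.41, so δh/h = 0.0677.
Q is then a monomial in h, w, a:
δQ/Q = √((δh/h)² + (3·δw/w)² + (2·δa/a)²) = √(0.00459 + 0.0997 + 0.0339) = 0.372
Q = 9.91e+08, so δQ = 0.372 × 9.91e+08 = 3.68e+08.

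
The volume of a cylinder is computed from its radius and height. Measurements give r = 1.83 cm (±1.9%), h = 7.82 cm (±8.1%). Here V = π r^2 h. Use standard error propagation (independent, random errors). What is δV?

For a monomial V ∝ r^2, h, fractional errors add in quadrature:
  (2·δr/r)² = (2×0.0190)² = 0.00144;  (1·δh/h)² = (1×0.0810)² = 0.00656
δV/V = √(0.00800) = 0.0895
V = 82.3 cm^3, so δV = 0.0895 × 82.3 = 7.36 cm^3.

7.36 cm^3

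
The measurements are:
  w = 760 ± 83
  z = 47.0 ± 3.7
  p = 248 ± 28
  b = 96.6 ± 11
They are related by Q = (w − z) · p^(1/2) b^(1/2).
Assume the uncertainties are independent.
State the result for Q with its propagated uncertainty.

(1.10 ± 0.156) × 10^5

Let u = w − z = 713. δu = √(δw² + δz²) = √(6890 + 13.7) = 83.1, so δu/u = 0.117.
Q is then a monomial in u, p, b:
δQ/Q = √((δu/u)² + (½·δp/p)² + (½·δb/b)²) = √(0.0136 + 0.00319 + 0.00324) = 0.141
Q = 1.1e+05, so δQ = 0.141 × 1.1e+05 = 15600.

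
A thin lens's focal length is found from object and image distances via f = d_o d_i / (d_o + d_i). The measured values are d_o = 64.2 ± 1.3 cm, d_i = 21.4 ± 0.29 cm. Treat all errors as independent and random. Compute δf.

∂f/∂d_o = (d_i/(d_o+d_i))² = 0.0625;  ∂f/∂d_i = (d_o/(d_o+d_i))² = 0.563
δf = √((∂f/∂d_o · δd_o)² + (∂f/∂d_i · δd_i)²) = √(0.00660 + 0.0266) = 0.182 cm

0.182 cm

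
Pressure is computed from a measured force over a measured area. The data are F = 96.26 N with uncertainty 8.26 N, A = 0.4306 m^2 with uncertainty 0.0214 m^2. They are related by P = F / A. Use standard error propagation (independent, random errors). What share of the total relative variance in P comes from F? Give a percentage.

(δP/P)² = (1·δF/F)² + (-1·δA/A)²
  F term: (1×0.0858)² = 0.00736
  A term: (-1×0.0497)² = 0.00247
Total = 0.00983. Share from F = 0.00736/0.00983 = 0.749.

74.9%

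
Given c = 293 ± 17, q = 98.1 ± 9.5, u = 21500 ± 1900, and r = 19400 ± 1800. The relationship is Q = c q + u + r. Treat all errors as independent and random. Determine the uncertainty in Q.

4170

Let p = c·q = 28700. δp/p = √((1·δc/c)² + (1·δq/q)²) = √(0.00337 + 0.00938) = 0.113, so δp = 3240.
Q = p + u + r: δQ = √(δp² + δu² + δr²) = √(1.05e+07 + 3.61e+06 + 3.24e+06) = 4170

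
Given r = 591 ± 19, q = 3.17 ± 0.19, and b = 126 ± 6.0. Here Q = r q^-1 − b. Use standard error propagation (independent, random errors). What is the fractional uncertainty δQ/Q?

0.232

Let p = r·q^-1 = 186. δp/p = √((1·δr/r)² + (-1·δq/q)²) = √(0.00103 + 0.00359) = 0.0680, so δp = 12.7.
Q = p − b: δQ = √(δp² + δb²) = √(161 + 36.0) = 14.0
Q = 60.4, so δQ/Q = 14.0/60.4 = 0.232.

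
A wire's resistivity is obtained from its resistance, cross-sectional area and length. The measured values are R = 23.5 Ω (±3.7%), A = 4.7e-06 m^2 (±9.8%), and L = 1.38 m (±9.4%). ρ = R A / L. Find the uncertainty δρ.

1.13e-05 Ω·m

ρ is a product of powers, so relative uncertainties combine in quadrature:
  (1·δR/R)² = (1×0.0370)² = 0.00137;  (1·δA/A)² = (1×0.0980)² = 0.00960;  (-1·δL/L)² = (-1×0.0940)² = 0.00884
δρ/ρ = √(0.0198) = 0.141
ρ = 8e-05 Ω·m, so δρ = 0.141 × 8e-05 = 1.13e-05 Ω·m.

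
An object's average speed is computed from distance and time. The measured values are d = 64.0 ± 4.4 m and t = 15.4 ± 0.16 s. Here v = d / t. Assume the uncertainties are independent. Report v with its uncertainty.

4.16 ± 0.289 m/s

Each factor contributes (exponent × relative error)² to (δv/v)²:
  (1·δd/d)² = (1×0.0688)² = 0.00473;  (-1·δt/t)² = (-1×0.0104)² = 0.000108
δv/v = √(0.00483) = 0.0695
v = 4.16 m/s, so δv = 0.0695 × 4.16 = 0.289 m/s.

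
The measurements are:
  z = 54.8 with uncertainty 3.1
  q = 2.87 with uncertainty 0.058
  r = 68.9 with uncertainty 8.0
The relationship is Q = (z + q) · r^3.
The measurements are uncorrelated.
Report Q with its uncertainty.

Let u = z + q = 57.7. δu = √(δz² + δq²) = √(9.61 + 0.00336) = 3.10, so δu/u = 0.0538.
Q is then a monomial in u, r:
δQ/Q = √((δu/u)² + (3·δr/r)²) = √(0.00289 + 0.121) = 0.352
Q = 1.89e+07, so δQ = 0.352 × 1.89e+07 = 6.65e+06.

(1.89 ± 0.665) × 10^7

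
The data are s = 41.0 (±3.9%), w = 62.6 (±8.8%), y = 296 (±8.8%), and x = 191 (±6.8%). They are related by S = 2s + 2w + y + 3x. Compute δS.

48.3

Absolute uncertainties add in quadrature for a linear combination:
  (2·δs)² = 10.2;  (2·δw)² = 121;  (δy)² = 678;  (3·δx)² = 1520
δS = √(2330) = 48.3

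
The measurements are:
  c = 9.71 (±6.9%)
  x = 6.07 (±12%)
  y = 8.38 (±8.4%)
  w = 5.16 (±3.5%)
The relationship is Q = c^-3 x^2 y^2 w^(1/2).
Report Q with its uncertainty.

6.42 ± 2.31

For a monomial Q ∝ c^-3, x^2, y^2, w^(1/2), fractional errors add in quadrature:
  (-3·δc/c)² = (-3×0.0690)² = 0.0428;  (2·δx/x)² = (2×0.120)² = 0.0576;  (2·δy/y)² = (2×0.0840)² = 0.0282;  (½·δw/w)² = (0.5×0.0350)² = 0.000306
δQ/Q = √(0.129) = 0.359
Q = 6.42, so δQ = 0.359 × 6.42 = 2.31.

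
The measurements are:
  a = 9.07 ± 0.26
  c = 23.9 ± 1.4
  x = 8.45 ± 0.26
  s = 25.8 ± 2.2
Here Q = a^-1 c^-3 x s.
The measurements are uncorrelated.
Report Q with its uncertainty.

Relative error in a monomial: (δQ/Q)² = Σ (nᵢ · δxᵢ/xᵢ)².
  (-1·δa/a)² = (-1×0.0287)² = 0.000822;  (-3·δc/c)² = (-3×0.0586)² = 0.0309;  (1·δx/x)² = (1×0.0308)² = 0.000947;  (1·δs/s)² = (1×0.0853)² = 0.00727
δQ/Q = √(0.0399) = 0.200
Q = 0.00176, so δQ = 0.200 × 0.00176 = 0.000352.

0.00176 ± 0.000352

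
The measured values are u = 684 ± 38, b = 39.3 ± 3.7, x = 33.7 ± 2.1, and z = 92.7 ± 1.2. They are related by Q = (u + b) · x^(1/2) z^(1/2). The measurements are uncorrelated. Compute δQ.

2490

Let w = u + b = 723. δw = √(δu² + δb²) = √(1440 + 13.7) = 38.2, so δw/w = 0.0528.
Q is then a monomial in w, x, z:
δQ/Q = √((δw/w)² + (½·δx/x)² + (½·δz/z)²) = √(0.00279 + 0.000971 + 4.19e-05) = 0.0616
Q = 40400, so δQ = 0.0616 × 40400 = 2490.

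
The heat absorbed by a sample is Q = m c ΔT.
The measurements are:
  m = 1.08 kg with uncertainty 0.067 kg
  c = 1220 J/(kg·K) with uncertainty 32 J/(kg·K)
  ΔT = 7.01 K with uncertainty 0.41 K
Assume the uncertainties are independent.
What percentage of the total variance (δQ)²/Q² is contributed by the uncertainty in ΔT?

(δQ/Q)² = (1·δm/m)² + (1·δc/c)² + (1·δΔT/ΔT)²
  m term: (1×0.0620)² = 0.00385
  c term: (1×0.0262)² = 0.000688
  ΔT term: (1×0.0585)² = 0.00342
Total = 0.00796. Share from ΔT = 0.00342/0.00796 = 0.430.

43.0%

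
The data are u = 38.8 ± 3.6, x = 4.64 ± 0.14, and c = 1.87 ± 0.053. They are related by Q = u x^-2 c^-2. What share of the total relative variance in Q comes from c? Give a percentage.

20.8%

(δQ/Q)² = (1·δu/u)² + (-2·δx/x)² + (-2·δc/c)²
  u term: (1×0.0928)² = 0.00861
  x term: (-2×0.0302)² = 0.00364
  c term: (-2×0.0283)² = 0.00321
Total = 0.0155. Share from c = 0.00321/0.0155 = 0.208.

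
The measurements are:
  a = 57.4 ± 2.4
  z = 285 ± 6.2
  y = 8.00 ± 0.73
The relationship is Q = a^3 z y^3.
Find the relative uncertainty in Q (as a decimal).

0.302

Products/powers → add relative errors in quadrature, weighted by exponent:
  (3·δa/a)² = (3×0.0418)² = 0.0157;  (1·δz/z)² = (1×0.0218)² = 0.000473;  (3·δy/y)² = (3×0.0912)² = 0.0749
δQ/Q = √(0.0911) = 0.302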